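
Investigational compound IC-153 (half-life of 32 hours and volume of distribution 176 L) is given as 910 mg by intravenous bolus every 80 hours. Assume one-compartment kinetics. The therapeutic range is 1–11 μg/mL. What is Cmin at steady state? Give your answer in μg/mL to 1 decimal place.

1.1 μg/mL

Over one 80-h interval, 80/32 ≈ 2.5 half-lives elapse, leaving f ≈ 0.1768 of each dose.
Single-dose peak C₀ = D/Vd = 910/176 ≈ 5.170 μg/mL.
Steady-state trough Cmin,ss = C₀·f/(1−f) ≈ 5.170 × 0.1768/0.8232 ≈ 1.110 μg/mL.
Trough 1.1 μg/mL vs MEC 1 μg/mL: adequate.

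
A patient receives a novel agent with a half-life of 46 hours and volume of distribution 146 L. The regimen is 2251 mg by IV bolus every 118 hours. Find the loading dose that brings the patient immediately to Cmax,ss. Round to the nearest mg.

2709 mg

f = (1/2)^(118/46) ≈ 0.168963; accumulation ratio R = 1/(1−f) ≈ 1.20332.
Loading dose to hit Cmax,ss on first dose: D_load = D_maint·R ≈ 2251 × 1.20332 ≈ 2708.67 mg.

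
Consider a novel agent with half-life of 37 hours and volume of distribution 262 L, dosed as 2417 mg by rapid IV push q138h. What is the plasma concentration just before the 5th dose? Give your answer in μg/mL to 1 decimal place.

f = (1/2)^(τ/t½) = (1/2)^(138/37) ≈ 0.0754.
C₀ = D/Vd = 2417/262 ≈ 9.225 μg/mL.
Before the 5th dose, 4 doses have been given. Superposition: Cmin = C₀·(f + f² + … + f^4).
≈ 9.225 × (0.0754 + 0.0057 + 0.0004 + 0.0000) ≈ 9.225 × 0.0815 ≈ 0.752 μg/mL.

0.8 μg/mL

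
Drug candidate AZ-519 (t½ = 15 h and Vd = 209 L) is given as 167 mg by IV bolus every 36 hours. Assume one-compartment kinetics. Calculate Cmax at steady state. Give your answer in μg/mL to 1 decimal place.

Over one 36-h interval, 36/15 ≈ 2.4 half-lives elapse, leaving f ≈ 0.1895 of each dose.
At steady state, accumulation factor R = 1/(1 − e^(−kτ)) ≈ 1.2338.
Each bolus raises the concentration by D/Vd = 167/209 ≈ 0.799 μg/mL.
Cmax,ss = C₀/(1 − f) ≈ 0.799/0.8105 ≈ 0.986 μg/mL.

1.0 μg/mL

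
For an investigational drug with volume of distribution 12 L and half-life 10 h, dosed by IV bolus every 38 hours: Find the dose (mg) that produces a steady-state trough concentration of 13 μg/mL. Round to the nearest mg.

τ/t½ = 38/10 ≈ 3.8, so f = (1/2)^(38/10) ≈ 0.071794.
Cmin,ss = (D/Vd)·f/(1−f), so D = Cmin,ss·Vd·(1−f)/f.
D = 13 × 12 × (1−f)/f ≈ 13 × 12 × 12.92874 ≈ 2016.88 mg.

2017 mg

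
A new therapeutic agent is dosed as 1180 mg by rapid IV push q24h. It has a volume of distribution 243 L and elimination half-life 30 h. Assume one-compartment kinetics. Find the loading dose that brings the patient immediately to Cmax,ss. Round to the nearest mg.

2772 mg

f = (1/2)^(24/30) ≈ 0.574349; accumulation ratio R = 1/(1−f) ≈ 2.34934.
Loading dose to hit Cmax,ss on first dose: D_load = D_maint·R ≈ 1180 × 2.34934 ≈ 2772.22 mg.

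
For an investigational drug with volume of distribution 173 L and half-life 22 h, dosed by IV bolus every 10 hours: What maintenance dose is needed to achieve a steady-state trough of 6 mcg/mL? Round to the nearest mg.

τ/t½ = 10/22 ≈ 0.45455, so f = (1/2)^(10/22) ≈ 0.729740.
Cmin,ss = (D/Vd)·f/(1−f), so D = Cmin,ss·Vd·(1−f)/f.
D = 6 × 173 × (1−f)/f ≈ 6 × 173 × 0.37035 ≈ 384.42 mg.

384 mg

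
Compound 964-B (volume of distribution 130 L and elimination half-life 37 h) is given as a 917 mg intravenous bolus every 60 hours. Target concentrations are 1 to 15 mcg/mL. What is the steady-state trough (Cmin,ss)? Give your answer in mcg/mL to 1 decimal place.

3.4 mcg/mL

Over one 60-h interval, 60/37 ≈ 1.6216 half-lives elapse, leaving f ≈ 0.3250 of each dose.
Single-dose peak C₀ = D/Vd = 917/130 ≈ 7.054 mcg/mL.
Steady-state trough Cmin,ss = C₀·f/(1−f) ≈ 7.054 × 0.3250/0.6750 ≈ 3.396 mcg/mL.
Trough 3.4 mcg/mL vs MEC 1 mcg/mL: adequate.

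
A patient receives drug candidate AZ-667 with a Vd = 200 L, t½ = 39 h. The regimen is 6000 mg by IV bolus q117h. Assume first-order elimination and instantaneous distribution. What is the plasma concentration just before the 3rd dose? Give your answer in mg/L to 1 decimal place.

f = (1/2)^(τ/t½) = (1/2)^(117/39) ≈ 0.1250.
C₀ = D/Vd = 6000/200 ≈ 30.000 mg/L.
Before the 3rd dose, 2 doses have been given. Superposition: Cmin = C₀·(f + f²).
≈ 30.000 × (0.1250 + 0.0156) ≈ 30.000 × 0.1406 ≈ 4.218 mg/L.

4.2 mg/L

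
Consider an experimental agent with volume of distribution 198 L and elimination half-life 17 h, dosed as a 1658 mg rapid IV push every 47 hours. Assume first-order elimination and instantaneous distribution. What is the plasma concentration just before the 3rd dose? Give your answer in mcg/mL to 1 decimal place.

f = (1/2)^(τ/t½) = (1/2)^(47/17) ≈ 0.1471.
C₀ = D/Vd = 1658/198 ≈ 8.374 mcg/mL.
Before the 3rd dose, 2 doses have been given. Superposition: Cmin = C₀·(f + f²).
≈ 8.374 × (0.1471 + 0.0216) ≈ 8.374 × 0.1687 ≈ 1.413 mcg/mL.

1.4 mcg/mL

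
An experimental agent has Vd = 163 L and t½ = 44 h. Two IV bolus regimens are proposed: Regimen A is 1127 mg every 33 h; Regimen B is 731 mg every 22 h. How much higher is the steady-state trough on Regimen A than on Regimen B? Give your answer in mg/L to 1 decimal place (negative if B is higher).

Regimen A: f = (1/2)^(33/44) ≈ 0.5946; Cmin,ss = (1127/163)·f/(1−f) ≈ 10.141 mg/L.
Regimen B: f = (1/2)^(22/44) ≈ 0.7071; Cmin,ss = (731/163)·f/(1−f) ≈ 10.827 mg/L.
Difference ≈ 10.141 − 10.827 ≈ -0.686 mg/L.

-0.7 mg/L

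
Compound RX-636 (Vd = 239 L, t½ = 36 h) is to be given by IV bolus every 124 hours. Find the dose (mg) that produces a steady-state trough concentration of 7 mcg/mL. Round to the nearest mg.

16540 mg

τ/t½ = 124/36 ≈ 3.4444, so f = (1/2)^(124/36) ≈ 0.091858.
Cmin,ss = (D/Vd)·f/(1−f), so D = Cmin,ss·Vd·(1−f)/f.
D = 7 × 239 × (1−f)/f ≈ 7 × 239 × 9.88637 ≈ 16539.90 mg.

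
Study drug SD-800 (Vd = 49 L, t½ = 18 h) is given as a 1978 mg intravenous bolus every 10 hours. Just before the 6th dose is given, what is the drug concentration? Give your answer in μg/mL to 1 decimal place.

73.4 μg/mL

f = (1/2)^(τ/t½) = (1/2)^(10/18) ≈ 0.6804.
C₀ = D/Vd = 1978/49 ≈ 40.367 μg/mL.
Before the 6th dose, 5 doses have been given. Superposition: Cmin = C₀·(f + f² + … + f^5).
≈ 40.367 × (0.6804 + 0.4629 + 0.3150 + 0.2143 + 0.1458) ≈ 40.367 × 1.8184 ≈ 73.403 μg/mL.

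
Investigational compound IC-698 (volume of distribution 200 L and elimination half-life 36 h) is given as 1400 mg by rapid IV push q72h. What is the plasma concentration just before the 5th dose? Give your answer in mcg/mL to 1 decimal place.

2.3 mcg/mL

f = (1/2)^(τ/t½) = (1/2)^(72/36) ≈ 0.2500.
C₀ = D/Vd = 1400/200 ≈ 7.000 mcg/mL.
Before the 5th dose, 4 doses have been given. Superposition: Cmin = C₀·(f + f² + … + f^4).
≈ 7.000 × (0.2500 + 0.0625 + 0.0156 + 0.0039) ≈ 7.000 × 0.3320 ≈ 2.324 mcg/mL.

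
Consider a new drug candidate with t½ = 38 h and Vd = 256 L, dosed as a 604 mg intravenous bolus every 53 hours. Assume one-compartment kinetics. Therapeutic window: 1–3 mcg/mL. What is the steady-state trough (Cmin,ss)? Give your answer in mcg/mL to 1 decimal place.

τ/t½ = 53/38 ≈ 1.3947, so fraction remaining f = (1/2)^(53/38) ≈ 0.3803.
Accumulation ratio R = 1/(1 − f) ≈ 1/0.6197 ≈ 1.6137.
Single-dose peak C₀ = D/Vd = 604/256 ≈ 2.359 mcg/mL.
Steady-state peak Cmax,ss = C₀·R ≈ 2.359 × 1.6137 ≈ 3.807 mcg/mL.
Steady-state trough Cmin,ss = Cmax,ss·f ≈ 3.807 × 0.3803 ≈ 1.448 mcg/mL.
Trough 1.4 mcg/mL vs MEC 1 mcg/mL: adequate.

1.4 mcg/mL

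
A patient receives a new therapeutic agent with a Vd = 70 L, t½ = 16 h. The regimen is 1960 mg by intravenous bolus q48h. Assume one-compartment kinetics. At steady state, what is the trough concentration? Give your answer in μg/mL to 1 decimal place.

τ = 48 h = 3 half-lives, so f = (1/2)^3 = 0.125.
At steady state, R = 1/(1 − 0.125) = 8/7.
Single-dose peak C₀ = D/Vd = 1960/70 = 28 μg/mL.
Steady-state peak Cmax,ss = C₀·R = 28 × 8/7 ≈ 32.000 μg/mL.
Steady-state trough Cmin,ss = Cmax,ss·f ≈ 32.000 × 0.125 ≈ 4.000 μg/mL.

4.0 μg/mL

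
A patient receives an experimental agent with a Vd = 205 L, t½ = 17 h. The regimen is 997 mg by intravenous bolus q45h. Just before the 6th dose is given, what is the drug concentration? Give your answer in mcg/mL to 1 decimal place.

0.9 mcg/mL

f = (1/2)^(τ/t½) = (1/2)^(45/17) ≈ 0.1596.
C₀ = D/Vd = 997/205 ≈ 4.863 mcg/mL.
Before the 6th dose, 5 doses have been given. Superposition: Cmin = C₀·(f + f² + … + f^5).
≈ 4.863 × (0.1596 + 0.0255 + 0.0041 + 0.0006 + 0.0001) ≈ 4.863 × 0.1899 ≈ 0.923 mcg/mL.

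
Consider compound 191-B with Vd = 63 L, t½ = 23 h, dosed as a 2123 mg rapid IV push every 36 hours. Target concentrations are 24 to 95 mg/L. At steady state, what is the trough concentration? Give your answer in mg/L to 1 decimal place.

k = ln2/t½ = ln2/23 ≈ 0.030137 h⁻¹; fraction remaining f = e^(−kτ) = e^(−0.030137×36) ≈ 0.3379.
At steady state, accumulation factor R = 1/(1 − e^(−kτ)) ≈ 1.5103.
Single-dose peak C₀ = D/Vd = 2123/63 ≈ 33.698 mg/L.
Steady-state peak Cmax,ss = C₀·R ≈ 33.698 × 1.5103 ≈ 50.894 mg/L.
One interval later, Cmin,ss = Cmax,ss·e^(−kτ) ≈ 50.894 × 0.3379 ≈ 17.197 mg/L.
Trough 17.2 mg/L vs MEC 24 mg/L: subtherapeutic.

17.2 mg/L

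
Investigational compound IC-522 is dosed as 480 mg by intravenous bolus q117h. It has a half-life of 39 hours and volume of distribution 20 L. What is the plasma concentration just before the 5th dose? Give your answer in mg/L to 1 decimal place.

f = (1/2)^(τ/t½) = (1/2)^(117/39) ≈ 0.1250.
C₀ = D/Vd = 480/20 ≈ 24.000 mg/L.
Before the 5th dose, 4 doses have been given. Superposition: Cmin = C₀·(f + f² + … + f^4).
≈ 24.000 × (0.1250 + 0.0156 + 0.0020 + 0.0002) ≈ 24.000 × 0.1428 ≈ 3.427 mg/L.

3.4 mg/L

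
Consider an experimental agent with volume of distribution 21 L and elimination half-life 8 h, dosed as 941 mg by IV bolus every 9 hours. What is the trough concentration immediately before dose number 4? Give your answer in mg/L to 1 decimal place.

34.3 mg/L

f = (1/2)^(τ/t½) = (1/2)^(9/8) ≈ 0.4585.
C₀ = D/Vd = 941/21 ≈ 44.810 mg/L.
Before the 4th dose, 3 doses have been given. Superposition: Cmin = C₀·(f + f² + … + f^3).
≈ 44.810 × (0.4585 + 0.2102 + 0.0964) ≈ 44.810 × 0.7651 ≈ 34.284 mg/L.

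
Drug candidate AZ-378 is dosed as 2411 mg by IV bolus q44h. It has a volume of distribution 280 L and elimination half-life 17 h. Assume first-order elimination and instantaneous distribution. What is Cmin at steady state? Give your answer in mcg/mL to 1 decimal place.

1.7 mcg/mL

Over one 44-h interval, 44/17 ≈ 2.5882 half-lives elapse, leaving f ≈ 0.1663 of each dose.
Each bolus raises the concentration by D/Vd = 2411/280 ≈ 8.611 mcg/mL.
Steady-state trough Cmin,ss = C₀·f/(1−f) ≈ 8.611 × 0.1663/0.8337 ≈ 1.718 mcg/mL.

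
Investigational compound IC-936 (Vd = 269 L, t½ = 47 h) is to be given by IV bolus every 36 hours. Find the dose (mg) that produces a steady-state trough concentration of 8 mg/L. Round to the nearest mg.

τ/t½ = 36/47 ≈ 0.76596, so f = (1/2)^(36/47) ≈ 0.588063.
Cmin,ss = (D/Vd)·f/(1−f), so D = Cmin,ss·Vd·(1−f)/f.
D = 8 × 269 × (1−f)/f ≈ 8 × 269 × 0.70050 ≈ 1507.48 mg.

1507 mg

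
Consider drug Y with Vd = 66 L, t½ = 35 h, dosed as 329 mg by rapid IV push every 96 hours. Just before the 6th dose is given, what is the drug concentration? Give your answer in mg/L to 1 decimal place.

f = (1/2)^(τ/t½) = (1/2)^(96/35) ≈ 0.1494.
C₀ = D/Vd = 329/66 ≈ 4.985 mg/L.
Before the 6th dose, 5 doses have been given. Superposition: Cmin = C₀·(f + f² + … + f^5).
≈ 4.985 × (0.1494 + 0.0223 + 0.0033 + 0.0005 + 0.0001) ≈ 4.985 × 0.1756 ≈ 0.875 mg/L.

0.9 mg/L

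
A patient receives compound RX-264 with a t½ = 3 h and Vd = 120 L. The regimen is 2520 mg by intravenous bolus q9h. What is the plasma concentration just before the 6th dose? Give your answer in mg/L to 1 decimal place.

3.0 mg/L

f = (1/2)^(τ/t½) = (1/2)^(9/3) ≈ 0.1250.
C₀ = D/Vd = 2520/120 ≈ 21.000 mg/L.
Before the 6th dose, 5 doses have been given. Superposition: Cmin = C₀·(f + f² + … + f^5).
≈ 21.000 × (0.1250 + 0.0156 + 0.0020 + 0.0002 + 0.0000) ≈ 21.000 × 0.1428 ≈ 2.999 mg/L.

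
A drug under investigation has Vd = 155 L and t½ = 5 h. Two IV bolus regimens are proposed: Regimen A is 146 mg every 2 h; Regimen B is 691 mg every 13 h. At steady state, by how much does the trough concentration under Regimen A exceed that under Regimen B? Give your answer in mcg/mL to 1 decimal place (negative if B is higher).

2.1 mcg/mL

Regimen A: f = (1/2)^(2/5) ≈ 0.7579; Cmin,ss = (146/155)·f/(1−f) ≈ 2.949 mcg/mL.
Regimen B: f = (1/2)^(13/5) ≈ 0.1649; Cmin,ss = (691/155)·f/(1−f) ≈ 0.880 mcg/mL.
Difference ≈ 2.949 − 0.880 ≈ 2.069 mcg/mL.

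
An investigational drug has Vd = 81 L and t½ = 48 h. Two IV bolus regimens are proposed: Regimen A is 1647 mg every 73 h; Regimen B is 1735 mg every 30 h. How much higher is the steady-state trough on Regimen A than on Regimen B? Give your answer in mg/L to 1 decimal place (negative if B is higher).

-28.6 mg/L

Regimen A: f = (1/2)^(73/48) ≈ 0.3485; Cmin,ss = (1647/81)·f/(1−f) ≈ 10.877 mg/L.
Regimen B: f = (1/2)^(30/48) ≈ 0.6484; Cmin,ss = (1735/81)·f/(1−f) ≈ 39.501 mg/L.
Difference ≈ 10.877 − 39.501 ≈ -28.624 mg/L.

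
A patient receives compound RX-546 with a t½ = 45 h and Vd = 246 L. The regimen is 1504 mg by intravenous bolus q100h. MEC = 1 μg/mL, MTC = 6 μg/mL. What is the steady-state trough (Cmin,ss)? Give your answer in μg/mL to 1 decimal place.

1.7 μg/mL

k = ln2/t½ = ln2/45 ≈ 0.015403 h⁻¹; fraction remaining f = e^(−kτ) = e^(−0.015403×100) ≈ 0.2143.
Accumulation ratio R = 1/(1 − f) ≈ 1/0.7857 ≈ 1.2728.
Single-dose peak C₀ = D/Vd = 1504/246 ≈ 6.114 μg/mL.
Cmax,ss = C₀/(1 − f) ≈ 6.114/0.7857 ≈ 7.782 μg/mL.
One interval later, Cmin,ss = Cmax,ss·e^(−kτ) ≈ 7.782 × 0.2143 ≈ 1.668 μg/mL.
Trough 1.7 μg/mL vs MEC 1 μg/mL: adequate.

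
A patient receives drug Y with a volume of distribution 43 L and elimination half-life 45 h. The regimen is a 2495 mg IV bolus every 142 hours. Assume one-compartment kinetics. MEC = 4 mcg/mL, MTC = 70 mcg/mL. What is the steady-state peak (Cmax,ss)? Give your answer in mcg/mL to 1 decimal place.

65.4 mcg/mL

τ/t½ = 142/45 ≈ 3.1556, so fraction remaining f = (1/2)^(142/45) ≈ 0.1122.
Accumulation ratio R = 1/(1 − f) ≈ 1/0.8878 ≈ 1.1264.
Single-dose peak C₀ = D/Vd = 2495/43 ≈ 58.023 mcg/mL.
Steady-state peak Cmax,ss = C₀·R ≈ 58.023 × 1.1264 ≈ 65.357 mcg/mL.
Peak 65.4 mcg/mL vs MTC 70 mcg/mL: below toxic threshold.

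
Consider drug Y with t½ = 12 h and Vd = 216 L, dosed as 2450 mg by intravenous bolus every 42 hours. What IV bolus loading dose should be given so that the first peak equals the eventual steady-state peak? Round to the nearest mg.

2688 mg

f = (1/2)^(42/12) ≈ 0.088388; accumulation ratio R = 1/(1−f) ≈ 1.09696.
Loading dose to hit Cmax,ss on first dose: D_load = D_maint·R ≈ 2450 × 1.09696 ≈ 2687.55 mg.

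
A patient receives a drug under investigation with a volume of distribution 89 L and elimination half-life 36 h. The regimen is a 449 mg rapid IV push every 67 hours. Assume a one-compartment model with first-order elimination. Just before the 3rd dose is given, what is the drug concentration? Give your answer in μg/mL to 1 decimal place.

f = (1/2)^(τ/t½) = (1/2)^(67/36) ≈ 0.2753.
C₀ = D/Vd = 449/89 ≈ 5.045 μg/mL.
Before the 3rd dose, 2 doses have been given. Superposition: Cmin = C₀·(f + f²).
≈ 5.045 × (0.2753 + 0.0758) ≈ 5.045 × 0.3511 ≈ 1.771 μg/mL.

1.8 μg/mL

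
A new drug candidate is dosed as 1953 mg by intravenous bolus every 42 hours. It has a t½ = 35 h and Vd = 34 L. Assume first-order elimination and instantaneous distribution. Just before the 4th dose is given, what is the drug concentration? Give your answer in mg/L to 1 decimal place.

f = (1/2)^(τ/t½) = (1/2)^(42/35) ≈ 0.4353.
C₀ = D/Vd = 1953/34 ≈ 57.441 mg/L.
Before the 4th dose, 3 doses have been given. Superposition: Cmin = C₀·(f + f² + … + f^3).
≈ 57.441 × (0.4353 + 0.1895 + 0.0825) ≈ 57.441 × 0.7073 ≈ 40.628 mg/L.

40.6 mg/L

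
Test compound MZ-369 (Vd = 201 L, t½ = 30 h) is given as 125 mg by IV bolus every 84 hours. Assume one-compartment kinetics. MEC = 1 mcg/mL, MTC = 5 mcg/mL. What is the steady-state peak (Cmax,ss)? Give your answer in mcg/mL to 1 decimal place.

Over one 84-h interval, 84/30 ≈ 2.8 half-lives elapse, leaving f ≈ 0.1436 of each dose.
Accumulation ratio R = 1/(1 − f) ≈ 1/0.8564 ≈ 1.1677.
Each bolus raises the concentration by D/Vd = 125/201 ≈ 0.622 mcg/mL.
Steady-state peak Cmax,ss = C₀·R ≈ 0.622 × 1.1677 ≈ 0.726 mcg/mL.
Peak 0.7 mcg/mL vs MTC 5 mcg/mL: below toxic threshold.

0.7 mcg/mL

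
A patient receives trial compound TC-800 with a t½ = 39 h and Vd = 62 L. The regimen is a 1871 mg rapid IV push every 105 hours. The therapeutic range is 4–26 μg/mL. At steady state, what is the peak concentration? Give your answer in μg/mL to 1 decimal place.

Over one 105-h interval, 105/39 ≈ 2.6923 half-lives elapse, leaving f ≈ 0.1547 of each dose.
Accumulation ratio R = 1/(1 − f) ≈ 1/0.8453 ≈ 1.1830.
Single-dose peak C₀ = D/Vd = 1871/62 ≈ 30.177 μg/mL.
Cmax,ss = C₀/(1 − f) ≈ 30.177/0.8453 ≈ 35.700 μg/mL.
Peak 35.7 μg/mL vs MTC 26 μg/mL: exceeds toxic threshold.

35.7 μg/mL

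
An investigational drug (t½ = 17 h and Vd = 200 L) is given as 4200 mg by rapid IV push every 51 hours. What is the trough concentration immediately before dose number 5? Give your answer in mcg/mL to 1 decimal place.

3.0 mcg/mL

f = (1/2)^(τ/t½) = (1/2)^(51/17) ≈ 0.1250.
C₀ = D/Vd = 4200/200 ≈ 21.000 mcg/mL.
Before the 5th dose, 4 doses have been given. Superposition: Cmin = C₀·(f + f² + … + f^4).
≈ 21.000 × (0.1250 + 0.0156 + 0.0020 + 0.0002) ≈ 21.000 × 0.1428 ≈ 2.999 mcg/mL.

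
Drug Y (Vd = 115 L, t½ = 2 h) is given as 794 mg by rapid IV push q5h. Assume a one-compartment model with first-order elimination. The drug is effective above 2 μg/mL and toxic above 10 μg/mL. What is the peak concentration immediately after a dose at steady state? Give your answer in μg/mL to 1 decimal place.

8.4 μg/mL

k = ln2/t½ = ln2/2 ≈ 0.346574 h⁻¹; fraction remaining f = e^(−kτ) = e^(−0.346574×5) ≈ 0.1768.
At steady state, accumulation factor R = 1/(1 − e^(−kτ)) ≈ 1.2148.
Each bolus raises the concentration by D/Vd = 794/115 ≈ 6.904 μg/mL.
Steady-state peak Cmax,ss = C₀·R ≈ 6.904 × 1.2148 ≈ 8.387 μg/mL.
Peak 8.4 μg/mL vs MTC 10 μg/mL: below toxic threshold.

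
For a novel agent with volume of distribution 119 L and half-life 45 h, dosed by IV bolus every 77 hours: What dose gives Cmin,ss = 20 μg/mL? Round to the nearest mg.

5412 mg

τ/t½ = 77/45 ≈ 1.7111, so f = (1/2)^(77/45) ≈ 0.305425.
Cmin,ss = (D/Vd)·f/(1−f), so D = Cmin,ss·Vd·(1−f)/f.
D = 20 × 119 × (1−f)/f ≈ 20 × 119 × 2.27413 ≈ 5412.43 mg.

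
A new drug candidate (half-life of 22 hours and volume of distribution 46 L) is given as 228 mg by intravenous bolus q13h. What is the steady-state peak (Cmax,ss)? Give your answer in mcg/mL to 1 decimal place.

Over one 13-h interval, 13/22 ≈ 0.59091 half-lives elapse, leaving f ≈ 0.6639 of each dose.
Accumulation ratio R = 1/(1 − f) ≈ 1/0.3361 ≈ 2.9753.
Single-dose peak C₀ = D/Vd = 228/46 ≈ 4.957 mcg/mL.
Steady-state peak Cmax,ss = C₀·R ≈ 4.957 × 2.9753 ≈ 14.749 mcg/mL.

14.7 mcg/mL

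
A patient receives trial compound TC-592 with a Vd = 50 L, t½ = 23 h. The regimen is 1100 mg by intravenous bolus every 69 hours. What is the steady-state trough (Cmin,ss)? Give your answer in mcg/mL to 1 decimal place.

The dosing interval is 3 half-lives, so f = 2^(−3) = 0.125.
At steady state, R = 1/(1 − 0.125) = 8/7.
Single-dose peak C₀ = D/Vd = 1100/50 = 22 mcg/mL.
Steady-state peak Cmax,ss = C₀·R = 22 × 8/7 ≈ 25.143 mcg/mL.
Steady-state trough Cmin,ss = Cmax,ss·f ≈ 25.143 × 0.125 ≈ 3.143 mcg/mL.

3.1 mcg/mL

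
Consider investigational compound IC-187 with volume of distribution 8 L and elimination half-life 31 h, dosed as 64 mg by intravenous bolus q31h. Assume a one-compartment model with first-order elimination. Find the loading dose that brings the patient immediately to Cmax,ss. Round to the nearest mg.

f = (1/2)^(31/31) ≈ 0.500000; accumulation ratio R = 1/(1−f) ≈ 2.00000.
Loading dose to hit Cmax,ss on first dose: D_load = D_maint·R ≈ 64 × 2.00000 ≈ 128.00 mg.

128 mg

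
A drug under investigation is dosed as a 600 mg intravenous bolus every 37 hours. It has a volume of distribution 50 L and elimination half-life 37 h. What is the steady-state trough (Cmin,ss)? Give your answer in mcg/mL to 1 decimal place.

12.0 mcg/mL

τ = 37 h = 1 half-life, so f = (1/2)^1 = 0.5.
Accumulation ratio R = 1/(1 − f) = 1/0.5 = 2/1.
Single-dose peak C₀ = D/Vd = 600/50 = 12 mcg/mL.
Steady-state peak Cmax,ss = C₀·R = 12 × 2/1 ≈ 24.000 mcg/mL.
Steady-state trough Cmin,ss = Cmax,ss·f ≈ 24.000 × 0.5 ≈ 12.000 mcg/mL.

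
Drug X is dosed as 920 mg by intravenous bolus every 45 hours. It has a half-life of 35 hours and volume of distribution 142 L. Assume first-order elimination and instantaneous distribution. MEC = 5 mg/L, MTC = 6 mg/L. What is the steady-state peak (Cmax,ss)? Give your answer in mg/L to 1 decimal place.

11.0 mg/L

τ/t½ = 45/35 ≈ 1.2857, so fraction remaining f = (1/2)^(45/35) ≈ 0.4102.
At steady state, accumulation factor R = 1/(1 − e^(−kτ)) ≈ 1.6955.
Each bolus raises the concentration by D/Vd = 920/142 ≈ 6.479 mg/L.
Cmax,ss = C₀/(1 − f) ≈ 6.479/0.5898 ≈ 10.985 mg/L.
Peak 11.0 mg/L vs MTC 6 mg/L: exceeds toxic threshold.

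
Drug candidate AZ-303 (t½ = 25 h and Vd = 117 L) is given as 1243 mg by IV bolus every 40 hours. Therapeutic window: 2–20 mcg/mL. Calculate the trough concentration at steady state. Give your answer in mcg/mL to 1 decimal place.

5.2 mcg/mL

k = ln2/t½ = ln2/25 ≈ 0.027726 h⁻¹; fraction remaining f = e^(−kτ) = e^(−0.027726×40) ≈ 0.3299.
Each bolus raises the concentration by D/Vd = 1243/117 ≈ 10.624 mcg/mL.
Steady-state trough Cmin,ss = C₀·f/(1−f) ≈ 10.624 × 0.3299/0.6701 ≈ 5.230 mcg/mL.
Trough 5.2 mcg/mL vs MEC 2 mcg/mL: adequate.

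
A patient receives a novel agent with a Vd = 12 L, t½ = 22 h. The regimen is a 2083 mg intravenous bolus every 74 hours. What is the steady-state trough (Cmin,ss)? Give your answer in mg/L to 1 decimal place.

Over one 74-h interval, 74/22 ≈ 3.3636 half-lives elapse, leaving f ≈ 0.0972 of each dose.
Each bolus raises the concentration by D/Vd = 2083/12 ≈ 173.583 mg/L.
Steady-state trough Cmin,ss = C₀·f/(1−f) ≈ 173.583 × 0.0972/0.9028 ≈ 18.689 mg/L.

18.7 mg/L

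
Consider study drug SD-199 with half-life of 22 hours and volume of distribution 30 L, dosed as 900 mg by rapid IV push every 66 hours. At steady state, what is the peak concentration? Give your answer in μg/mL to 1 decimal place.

34.3 μg/mL

τ = 66 h = 3 half-lives, so f = (1/2)^3 = 0.125.
Accumulation ratio R = 1/(1 − f) = 1/0.875 = 8/7.
Single-dose peak C₀ = D/Vd = 900/30 = 30 μg/mL.
Steady-state peak Cmax,ss = C₀·R = 30 × 8/7 ≈ 34.286 μg/mL.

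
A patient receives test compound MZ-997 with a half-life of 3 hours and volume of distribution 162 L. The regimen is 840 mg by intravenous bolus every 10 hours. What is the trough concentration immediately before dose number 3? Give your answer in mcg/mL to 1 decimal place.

f = (1/2)^(τ/t½) = (1/2)^(10/3) ≈ 0.0992.
C₀ = D/Vd = 840/162 ≈ 5.185 mcg/mL.
Before the 3rd dose, 2 doses have been given. Superposition: Cmin = C₀·(f + f²).
≈ 5.185 × (0.0992 + 0.0098) ≈ 5.185 × 0.1090 ≈ 0.565 mcg/mL.

0.6 mcg/mL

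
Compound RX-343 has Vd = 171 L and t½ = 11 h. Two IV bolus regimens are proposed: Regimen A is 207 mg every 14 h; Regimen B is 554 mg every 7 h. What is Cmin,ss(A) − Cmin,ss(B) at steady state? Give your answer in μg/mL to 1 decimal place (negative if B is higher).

Regimen A: f = (1/2)^(14/11) ≈ 0.4139; Cmin,ss = (207/171)·f/(1−f) ≈ 0.855 μg/mL.
Regimen B: f = (1/2)^(7/11) ≈ 0.6433; Cmin,ss = (554/171)·f/(1−f) ≈ 5.843 μg/mL.
Difference ≈ 0.855 − 5.843 ≈ -4.988 μg/mL.

-5.0 μg/mL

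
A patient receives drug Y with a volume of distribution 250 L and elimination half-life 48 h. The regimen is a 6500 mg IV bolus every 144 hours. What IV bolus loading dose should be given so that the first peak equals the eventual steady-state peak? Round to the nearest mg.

7429 mg

f = (1/2)^(144/48) ≈ 0.125000; accumulation ratio R = 1/(1−f) ≈ 1.14286.
Loading dose to hit Cmax,ss on first dose: D_load = D_maint·R ≈ 6500 × 1.14286 ≈ 7428.59 mg.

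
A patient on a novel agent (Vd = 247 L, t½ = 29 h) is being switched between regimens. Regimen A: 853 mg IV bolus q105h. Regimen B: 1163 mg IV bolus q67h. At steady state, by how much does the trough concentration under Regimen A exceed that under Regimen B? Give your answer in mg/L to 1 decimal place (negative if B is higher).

-0.9 mg/L

Regimen A: f = (1/2)^(105/29) ≈ 0.0813; Cmin,ss = (853/247)·f/(1−f) ≈ 0.306 mg/L.
Regimen B: f = (1/2)^(67/29) ≈ 0.2016; Cmin,ss = (1163/247)·f/(1−f) ≈ 1.189 mg/L.
Difference ≈ 0.306 − 1.189 ≈ -0.883 mg/L.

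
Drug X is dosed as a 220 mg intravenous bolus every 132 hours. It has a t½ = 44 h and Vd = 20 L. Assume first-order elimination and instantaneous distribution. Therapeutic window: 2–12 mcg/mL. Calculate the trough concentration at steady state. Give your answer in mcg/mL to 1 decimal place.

1.6 mcg/mL

The dosing interval is 3 half-lives, so f = 2^(−3) = 0.125.
At steady state, R = 1/(1 − 0.125) = 8/7.
Single-dose peak C₀ = D/Vd = 220/20 = 11 mcg/mL.
Steady-state peak Cmax,ss = C₀·R = 11 × 8/7 ≈ 12.571 mcg/mL.
Steady-state trough Cmin,ss = Cmax,ss·f ≈ 12.571 × 0.125 ≈ 1.571 mcg/mL.
Trough 1.6 mcg/mL vs MEC 2 mcg/mL: subtherapeutic.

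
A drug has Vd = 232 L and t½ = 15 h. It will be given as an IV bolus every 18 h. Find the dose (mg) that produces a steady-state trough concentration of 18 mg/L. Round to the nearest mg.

5418 mg

τ/t½ = 18/15 ≈ 1.2, so f = (1/2)^(18/15) ≈ 0.435275.
Cmin,ss = (D/Vd)·f/(1−f), so D = Cmin,ss·Vd·(1−f)/f.
D = 18 × 232 × (1−f)/f ≈ 18 × 232 × 1.29740 ≈ 5417.94 mg.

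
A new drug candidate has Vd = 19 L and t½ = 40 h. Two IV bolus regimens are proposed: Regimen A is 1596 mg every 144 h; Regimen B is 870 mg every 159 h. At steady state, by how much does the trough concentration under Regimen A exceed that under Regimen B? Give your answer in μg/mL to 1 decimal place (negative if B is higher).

Regimen A: f = (1/2)^(144/40) ≈ 0.0825; Cmin,ss = (1596/19)·f/(1−f) ≈ 7.553 μg/mL.
Regimen B: f = (1/2)^(159/40) ≈ 0.0636; Cmin,ss = (870/19)·f/(1−f) ≈ 3.110 μg/mL.
Difference ≈ 7.553 − 3.110 ≈ 4.443 μg/mL.

4.4 μg/mL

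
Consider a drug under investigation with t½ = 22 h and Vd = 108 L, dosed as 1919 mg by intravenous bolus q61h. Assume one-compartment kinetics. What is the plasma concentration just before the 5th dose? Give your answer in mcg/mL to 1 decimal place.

f = (1/2)^(τ/t½) = (1/2)^(61/22) ≈ 0.1463.
C₀ = D/Vd = 1919/108 ≈ 17.769 mcg/mL.
Before the 5th dose, 4 doses have been given. Superposition: Cmin = C₀·(f + f² + … + f^4).
≈ 17.769 × (0.1463 + 0.0214 + 0.0031 + 0.0005) ≈ 17.769 × 0.1713 ≈ 3.044 mcg/mL.

3.0 mcg/mL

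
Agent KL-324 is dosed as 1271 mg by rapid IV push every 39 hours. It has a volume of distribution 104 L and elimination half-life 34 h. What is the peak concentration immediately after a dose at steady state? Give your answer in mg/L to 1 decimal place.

k = ln2/t½ = ln2/34 ≈ 0.020387 h⁻¹; fraction remaining f = e^(−kτ) = e^(−0.020387×39) ≈ 0.4515.
Accumulation ratio R = 1/(1 − f) ≈ 1/0.5485 ≈ 1.8232.
Single-dose peak C₀ = D/Vd = 1271/104 ≈ 12.221 mg/L.
Steady-state peak Cmax,ss = C₀·R ≈ 12.221 × 1.8232 ≈ 22.281 mg/L.

22.3 mg/L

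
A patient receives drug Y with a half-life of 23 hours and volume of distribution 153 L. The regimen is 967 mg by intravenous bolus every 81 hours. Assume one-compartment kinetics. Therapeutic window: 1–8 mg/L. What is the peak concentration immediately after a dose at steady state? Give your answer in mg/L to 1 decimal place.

6.9 mg/L

Over one 81-h interval, 81/23 ≈ 3.5217 half-lives elapse, leaving f ≈ 0.0871 of each dose.
Accumulation ratio R = 1/(1 − f) ≈ 1/0.9129 ≈ 1.0954.
Each bolus raises the concentration by D/Vd = 967/153 ≈ 6.320 mg/L.
Cmax,ss = C₀/(1 − f) ≈ 6.320/0.9129 ≈ 6.923 mg/L.
Peak 6.9 mg/L vs MTC 8 mg/L: below toxic threshold.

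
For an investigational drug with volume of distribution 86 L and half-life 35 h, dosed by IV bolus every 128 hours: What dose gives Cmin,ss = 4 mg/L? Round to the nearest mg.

τ/t½ = 128/35 ≈ 3.6571, so f = (1/2)^(128/35) ≈ 0.079267.
Cmin,ss = (D/Vd)·f/(1−f), so D = Cmin,ss·Vd·(1−f)/f.
D = 4 × 86 × (1−f)/f ≈ 4 × 86 × 11.61559 ≈ 3995.76 mg.

3996 mg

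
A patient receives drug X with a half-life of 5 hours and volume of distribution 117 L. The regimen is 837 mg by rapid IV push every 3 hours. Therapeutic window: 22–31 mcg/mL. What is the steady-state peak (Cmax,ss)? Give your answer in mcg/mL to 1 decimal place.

τ/t½ = 3/5 ≈ 0.6, so fraction remaining f = (1/2)^(3/5) ≈ 0.6598.
At steady state, accumulation factor R = 1/(1 − e^(−kτ)) ≈ 2.9394.
Each bolus raises the concentration by D/Vd = 837/117 ≈ 7.154 mcg/mL.
Steady-state peak Cmax,ss = C₀·R ≈ 7.154 × 2.9394 ≈ 21.028 mcg/mL.
Peak 21.0 mcg/mL vs MTC 31 mcg/mL: below toxic threshold.

21.0 mcg/mL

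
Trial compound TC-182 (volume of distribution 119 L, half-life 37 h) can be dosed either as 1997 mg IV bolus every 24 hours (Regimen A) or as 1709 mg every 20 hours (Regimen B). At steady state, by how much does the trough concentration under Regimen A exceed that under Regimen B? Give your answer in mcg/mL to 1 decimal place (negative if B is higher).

Regimen A: f = (1/2)^(24/37) ≈ 0.6379; Cmin,ss = (1997/119)·f/(1−f) ≈ 29.563 mcg/mL.
Regimen B: f = (1/2)^(20/37) ≈ 0.6875; Cmin,ss = (1709/119)·f/(1−f) ≈ 31.595 mcg/mL.
Difference ≈ 29.563 − 31.595 ≈ -2.032 mcg/mL.

-2.0 mcg/mL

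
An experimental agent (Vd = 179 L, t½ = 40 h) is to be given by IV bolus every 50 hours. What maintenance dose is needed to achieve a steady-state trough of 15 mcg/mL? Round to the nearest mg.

3701 mg

τ/t½ = 50/40 ≈ 1.25, so f = (1/2)^(50/40) ≈ 0.420448.
Cmin,ss = (D/Vd)·f/(1−f), so D = Cmin,ss·Vd·(1−f)/f.
D = 15 × 179 × (1−f)/f ≈ 15 × 179 × 1.37842 ≈ 3701.06 mg.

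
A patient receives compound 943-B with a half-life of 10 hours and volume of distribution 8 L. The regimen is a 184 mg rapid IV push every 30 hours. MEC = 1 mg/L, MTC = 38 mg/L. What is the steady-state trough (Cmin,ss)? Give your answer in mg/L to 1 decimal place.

3.3 mg/L

τ = 30 h = 3 half-lives, so f = (1/2)^3 = 0.125.
Accumulation ratio R = 1/(1 − f) = 1/0.875 = 8/7.
Single-dose peak C₀ = D/Vd = 184/8 = 23 mg/L.
Steady-state peak Cmax,ss = C₀·R = 23 × 8/7 ≈ 26.286 mg/L.
Steady-state trough Cmin,ss = Cmax,ss·f ≈ 26.286 × 0.125 ≈ 3.286 mg/L.
Trough 3.3 mg/L vs MEC 1 mg/L: adequate.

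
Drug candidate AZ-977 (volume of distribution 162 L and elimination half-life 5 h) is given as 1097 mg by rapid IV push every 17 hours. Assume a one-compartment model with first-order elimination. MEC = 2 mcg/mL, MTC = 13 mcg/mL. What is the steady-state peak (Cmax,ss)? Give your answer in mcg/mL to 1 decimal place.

7.5 mcg/mL

Over one 17-h interval, 17/5 ≈ 3.4 half-lives elapse, leaving f ≈ 0.0947 of each dose.
Accumulation ratio R = 1/(1 − f) ≈ 1/0.9053 ≈ 1.1046.
Single-dose peak C₀ = D/Vd = 1097/162 ≈ 6.772 mcg/mL.
Steady-state peak Cmax,ss = C₀·R ≈ 6.772 × 1.1046 ≈ 7.480 mcg/mL.
Peak 7.5 mcg/mL vs MTC 13 mcg/mL: below toxic threshold.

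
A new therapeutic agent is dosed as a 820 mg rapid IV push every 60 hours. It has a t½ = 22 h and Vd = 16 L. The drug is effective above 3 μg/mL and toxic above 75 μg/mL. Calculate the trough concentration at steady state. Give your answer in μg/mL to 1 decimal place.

9.1 μg/mL

Over one 60-h interval, 60/22 ≈ 2.7273 half-lives elapse, leaving f ≈ 0.1510 of each dose.
At steady state, accumulation factor R = 1/(1 − e^(−kτ)) ≈ 1.1779.
Single-dose peak C₀ = D/Vd = 820/16 ≈ 51.250 μg/mL.
Cmax,ss = C₀/(1 − f) ≈ 51.250/0.8490 ≈ 60.365 μg/mL.
Steady-state trough Cmin,ss = Cmax,ss·f ≈ 60.365 × 0.1510 ≈ 9.115 μg/mL.
Trough 9.1 μg/mL vs MEC 3 μg/mL: adequate.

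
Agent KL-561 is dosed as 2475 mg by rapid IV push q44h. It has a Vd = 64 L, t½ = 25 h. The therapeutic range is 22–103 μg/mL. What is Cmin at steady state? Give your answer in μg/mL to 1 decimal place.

k = ln2/t½ = ln2/25 ≈ 0.027726 h⁻¹; fraction remaining f = e^(−kτ) = e^(−0.027726×44) ≈ 0.2952.
At steady state, accumulation factor R = 1/(1 − e^(−kτ)) ≈ 1.4188.
Each bolus raises the concentration by D/Vd = 2475/64 ≈ 38.672 μg/mL.
Steady-state peak Cmax,ss = C₀·R ≈ 38.672 × 1.4188 ≈ 54.868 μg/mL.
One interval later, Cmin,ss = Cmax,ss·e^(−kτ) ≈ 54.868 × 0.2952 ≈ 16.197 μg/mL.
Trough 16.2 μg/mL vs MEC 22 μg/mL: subtherapeutic.

16.2 μg/mL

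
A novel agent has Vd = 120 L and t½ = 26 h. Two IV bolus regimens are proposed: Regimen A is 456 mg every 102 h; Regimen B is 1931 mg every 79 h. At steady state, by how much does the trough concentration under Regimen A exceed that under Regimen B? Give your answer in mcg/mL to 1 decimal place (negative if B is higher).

-2.0 mcg/mL

Regimen A: f = (1/2)^(102/26) ≈ 0.0659; Cmin,ss = (456/120)·f/(1−f) ≈ 0.268 mcg/mL.
Regimen B: f = (1/2)^(79/26) ≈ 0.1217; Cmin,ss = (1931/120)·f/(1−f) ≈ 2.230 mcg/mL.
Difference ≈ 0.268 − 2.230 ≈ -1.962 mcg/mL.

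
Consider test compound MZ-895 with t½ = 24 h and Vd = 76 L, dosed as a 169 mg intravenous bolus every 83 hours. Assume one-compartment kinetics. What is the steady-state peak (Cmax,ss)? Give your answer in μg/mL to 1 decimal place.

2.4 μg/mL

τ/t½ = 83/24 ≈ 3.4583, so fraction remaining f = (1/2)^(83/24) ≈ 0.0910.
At steady state, accumulation factor R = 1/(1 − e^(−kτ)) ≈ 1.1001.
Each bolus raises the concentration by D/Vd = 169/76 ≈ 2.224 μg/mL.
Steady-state peak Cmax,ss = C₀·R ≈ 2.224 × 1.1001 ≈ 2.447 μg/mL.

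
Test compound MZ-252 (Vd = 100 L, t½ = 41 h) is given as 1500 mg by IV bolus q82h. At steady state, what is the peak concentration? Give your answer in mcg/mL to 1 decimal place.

20.0 mcg/mL

The dosing interval is 2 half-lives, so f = 2^(−2) = 0.25.
Accumulation ratio R = 1/(1 − f) = 1/0.75 = 4/3.
Single-dose peak C₀ = D/Vd = 1500/100 = 15 mcg/mL.
Steady-state peak Cmax,ss = C₀·R = 15 × 4/3 ≈ 20.000 mcg/mL.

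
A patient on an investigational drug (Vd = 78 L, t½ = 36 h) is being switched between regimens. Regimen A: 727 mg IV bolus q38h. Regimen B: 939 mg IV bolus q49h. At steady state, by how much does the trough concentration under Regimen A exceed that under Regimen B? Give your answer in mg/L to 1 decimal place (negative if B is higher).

1.0 mg/L

Regimen A: f = (1/2)^(38/36) ≈ 0.4811; Cmin,ss = (727/78)·f/(1−f) ≈ 8.642 mg/L.
Regimen B: f = (1/2)^(49/36) ≈ 0.3893; Cmin,ss = (939/78)·f/(1−f) ≈ 7.674 mg/L.
Difference ≈ 8.642 − 7.674 ≈ 0.968 mg/L.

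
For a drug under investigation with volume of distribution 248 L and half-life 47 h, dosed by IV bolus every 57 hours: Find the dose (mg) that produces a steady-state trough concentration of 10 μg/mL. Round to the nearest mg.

3268 mg

τ/t½ = 57/47 ≈ 1.2128, so f = (1/2)^(57/47) ≈ 0.431441.
Cmin,ss = (D/Vd)·f/(1−f), so D = Cmin,ss·Vd·(1−f)/f.
D = 10 × 248 × (1−f)/f ≈ 10 × 248 × 1.31781 ≈ 3268.17 mg.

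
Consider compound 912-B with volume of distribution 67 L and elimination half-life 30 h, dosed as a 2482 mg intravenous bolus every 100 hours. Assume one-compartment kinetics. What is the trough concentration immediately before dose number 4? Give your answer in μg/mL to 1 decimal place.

f = (1/2)^(τ/t½) = (1/2)^(100/30) ≈ 0.0992.
C₀ = D/Vd = 2482/67 ≈ 37.045 μg/mL.
Before the 4th dose, 3 doses have been given. Superposition: Cmin = C₀·(f + f² + … + f^3).
≈ 37.045 × (0.0992 + 0.0098 + 0.0010) ≈ 37.045 × 0.1100 ≈ 4.075 μg/mL.

4.1 μg/mL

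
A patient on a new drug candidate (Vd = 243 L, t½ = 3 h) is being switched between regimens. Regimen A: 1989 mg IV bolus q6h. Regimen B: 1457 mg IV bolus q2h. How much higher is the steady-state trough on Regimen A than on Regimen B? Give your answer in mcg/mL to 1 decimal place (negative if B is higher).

Regimen A: f = (1/2)^(6/3) ≈ 0.2500; Cmin,ss = (1989/243)·f/(1−f) ≈ 2.728 mcg/mL.
Regimen B: f = (1/2)^(2/3) ≈ 0.6300; Cmin,ss = (1457/243)·f/(1−f) ≈ 10.209 mcg/mL.
Difference ≈ 2.728 − 10.209 ≈ -7.481 mcg/mL.

-7.5 mcg/mL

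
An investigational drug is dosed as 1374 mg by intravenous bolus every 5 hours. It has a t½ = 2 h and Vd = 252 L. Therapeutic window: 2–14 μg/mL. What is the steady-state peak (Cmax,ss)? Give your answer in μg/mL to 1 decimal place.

6.6 μg/mL

τ/t½ = 5/2 ≈ 2.5, so fraction remaining f = (1/2)^(5/2) ≈ 0.1768.
Accumulation ratio R = 1/(1 − f) ≈ 1/0.8232 ≈ 1.2148.
Single-dose peak C₀ = D/Vd = 1374/252 ≈ 5.452 μg/mL.
Steady-state peak Cmax,ss = C₀·R ≈ 5.452 × 1.2148 ≈ 6.623 μg/mL.
Peak 6.6 μg/mL vs MTC 14 μg/mL: below toxic threshold.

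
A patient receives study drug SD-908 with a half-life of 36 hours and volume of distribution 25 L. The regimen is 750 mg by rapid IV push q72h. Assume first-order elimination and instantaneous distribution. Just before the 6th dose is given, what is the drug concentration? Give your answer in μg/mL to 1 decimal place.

10.0 μg/mL

f = (1/2)^(τ/t½) = (1/2)^(72/36) ≈ 0.2500.
C₀ = D/Vd = 750/25 ≈ 30.000 μg/mL.
Before the 6th dose, 5 doses have been given. Superposition: Cmin = C₀·(f + f² + … + f^5).
≈ 30.000 × (0.2500 + 0.0625 + 0.0156 + 0.0039 + 0.0010) ≈ 30.000 × 0.3330 ≈ 9.990 μg/mL.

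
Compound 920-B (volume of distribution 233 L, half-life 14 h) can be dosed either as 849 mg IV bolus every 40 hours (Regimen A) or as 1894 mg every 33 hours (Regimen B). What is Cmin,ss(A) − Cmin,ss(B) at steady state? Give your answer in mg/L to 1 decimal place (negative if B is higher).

-1.4 mg/L

Regimen A: f = (1/2)^(40/14) ≈ 0.1380; Cmin,ss = (849/233)·f/(1−f) ≈ 0.583 mg/L.
Regimen B: f = (1/2)^(33/14) ≈ 0.1952; Cmin,ss = (1894/233)·f/(1−f) ≈ 1.972 mg/L.
Difference ≈ 0.583 − 1.972 ≈ -1.389 mg/L.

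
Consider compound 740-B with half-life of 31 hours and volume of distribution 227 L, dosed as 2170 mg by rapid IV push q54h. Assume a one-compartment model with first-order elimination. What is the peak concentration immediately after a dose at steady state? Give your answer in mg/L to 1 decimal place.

13.6 mg/L

k = ln2/t½ = ln2/31 ≈ 0.022360 h⁻¹; fraction remaining f = e^(−kτ) = e^(−0.022360×54) ≈ 0.2990.
At steady state, accumulation factor R = 1/(1 − e^(−kτ)) ≈ 1.4265.
Each bolus raises the concentration by D/Vd = 2170/227 ≈ 9.559 mg/L.
Steady-state peak Cmax,ss = C₀·R ≈ 9.559 × 1.4265 ≈ 13.636 mg/L.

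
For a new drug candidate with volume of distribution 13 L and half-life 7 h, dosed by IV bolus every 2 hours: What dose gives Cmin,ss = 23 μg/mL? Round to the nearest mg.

τ/t½ = 2/7 ≈ 0.28571, so f = (1/2)^(2/7) ≈ 0.820335.
Cmin,ss = (D/Vd)·f/(1−f), so D = Cmin,ss·Vd·(1−f)/f.
D = 23 × 13 × (1−f)/f ≈ 23 × 13 × 0.21901 ≈ 65.48 mg.

65 mg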